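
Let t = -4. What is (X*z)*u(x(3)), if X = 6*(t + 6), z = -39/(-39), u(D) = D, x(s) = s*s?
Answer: 108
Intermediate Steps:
x(s) = s**2
z = 1 (z = -39*(-1/39) = 1)
X = 12 (X = 6*(-4 + 6) = 6*2 = 12)
(X*z)*u(x(3)) = (12*1)*3**2 = 12*9 = 108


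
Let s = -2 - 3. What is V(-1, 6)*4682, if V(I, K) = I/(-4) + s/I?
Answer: 49161/2 ≈ 24581.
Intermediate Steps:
s = -5
V(I, K) = -5/I - I/4 (V(I, K) = I/(-4) - 5/I = I*(-1/4) - 5/I = -I/4 - 5/I = -5/I - I/4)
V(-1, 6)*4682 = (-5/(-1) - 1/4*(-1))*4682 = (-5*(-1) + 1/4)*4682 = (5 + 1/4)*4682 = (21/4)*4682 = 49161/2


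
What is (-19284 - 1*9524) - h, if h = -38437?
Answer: 9629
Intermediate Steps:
(-19284 - 1*9524) - h = (-19284 - 1*9524) - 1*(-38437) = (-19284 - 9524) + 38437 = -28808 + 38437 = 9629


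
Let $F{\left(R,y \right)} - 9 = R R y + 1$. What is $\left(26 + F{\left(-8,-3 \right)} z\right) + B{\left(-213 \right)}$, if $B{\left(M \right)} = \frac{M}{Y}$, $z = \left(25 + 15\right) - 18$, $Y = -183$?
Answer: $- \frac{242587}{61} \approx -3976.8$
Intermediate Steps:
$F{\left(R,y \right)} = 10 + y R^{2}$ ($F{\left(R,y \right)} = 9 + \left(R R y + 1\right) = 9 + \left(R^{2} y + 1\right) = 9 + \left(y R^{2} + 1\right) = 9 + \left(1 + y R^{2}\right) = 10 + y R^{2}$)
$z = 22$ ($z = 40 - 18 = 22$)
$B{\left(M \right)} = - \frac{M}{183}$ ($B{\left(M \right)} = \frac{M}{-183} = M \left(- \frac{1}{183}\right) = - \frac{M}{183}$)
$\left(26 + F{\left(-8,-3 \right)} z\right) + B{\left(-213 \right)} = \left(26 + \left(10 - 3 \left(-8\right)^{2}\right) 22\right) - - \frac{71}{61} = \left(26 + \left(10 - 192\right) 22\right) + \frac{71}{61} = \left(26 - 4004\right) + \frac{71}{61} = -3978 + \frac{71}{61} = - \frac{242587}{61}$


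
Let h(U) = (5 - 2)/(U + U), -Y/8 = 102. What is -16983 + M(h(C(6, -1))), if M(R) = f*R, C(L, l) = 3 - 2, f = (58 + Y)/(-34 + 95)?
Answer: -1037100/61 ≈ -17002.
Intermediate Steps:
Y = -816 (Y = -8*102 = -816)
f = -758/61 (f = (58 - 816)/(-34 + 95) = -758/61 ≈ -12.426)
C(L, l) = 1
h(U) = 3/(2*U) (h(U) = 3/((2*U)) = 3*(1/(2*U)) = 3/(2*U))
M(R) = -758*R/61
-16983 + M(h(C(6, -1))) = -16983 - 1137/(61*1) = -16983 - 1137/61 = -1037100/61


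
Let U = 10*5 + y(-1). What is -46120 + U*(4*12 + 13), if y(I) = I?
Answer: -43131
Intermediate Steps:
U = 49 (U = 10*5 - 1 = 50 - 1 = 49)
-46120 + U*(4*12 + 13) = -46120 + 49*(4*12 + 13) = -46120 + 49*(48 + 13) = -46120 + 49*61 = -46120 + 2989 = -43131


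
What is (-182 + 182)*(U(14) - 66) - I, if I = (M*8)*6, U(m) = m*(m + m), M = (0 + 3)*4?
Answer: -576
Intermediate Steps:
M = 12 (M = 3*4 = 12)
U(m) = 2*m**2 (U(m) = m*(2*m) = 2*m**2)
I = 576 (I = (12*8)*6 = 96*6 = 576)
(-182 + 182)*(U(14) - 66) - I = (-182 + 182)*(2*14**2 - 66) - 1*576 = 0*(2*196 - 66) - 576 = 0*(392 - 66) - 576 = 0*326 - 576 = 0 - 576 = -576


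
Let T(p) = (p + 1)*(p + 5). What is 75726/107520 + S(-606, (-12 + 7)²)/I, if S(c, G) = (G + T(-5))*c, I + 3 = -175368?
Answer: 118325971/149649920 ≈ 0.79068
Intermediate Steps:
I = -175371 (I = -3 - 175368 = -175371)
T(p) = (1 + p)*(5 + p)
S(c, G) = G*c (S(c, G) = (G + (5 + (-5)² + 6*(-5)))*c = (G + (5 + 25 - 30))*c = (G + 0)*c = G*c)
75726/107520 + S(-606, (-12 + 7)²)/I = 75726/107520 + ((-12 + 7)²*(-606))/(-175371) = 75726*(1/107520) + ((-5)²*(-606))*(-1/175371) = 1803/2560 + (25*(-606))*(-1/175371) = 1803/2560 - 15150*(-1/175371) = 1803/2560 + 5050/58457 = 118325971/149649920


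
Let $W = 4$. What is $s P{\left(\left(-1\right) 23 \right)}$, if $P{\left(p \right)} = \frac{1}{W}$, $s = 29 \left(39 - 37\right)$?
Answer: $\frac{29}{2} \approx 14.5$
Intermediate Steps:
$s = 58$ ($s = 29 \cdot 2 = 58$)
$P{\left(p \right)} = \frac{1}{4}$
$s P{\left(\left(-1\right) 23 \right)} = 58 \cdot \frac{1}{4} = \frac{29}{2}$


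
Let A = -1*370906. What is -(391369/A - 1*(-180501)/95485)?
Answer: -29579034941/35415959410 ≈ -0.83519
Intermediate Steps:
A = -370906
-(391369/A - 1*(-180501)/95485) = -(391369/(-370906) - 1*(-180501)/95485) = -(391369*(-1/370906) + 180501*(1/95485)) = -(-391369/370906 + 180501/95485) = -1*29579034941/35415959410 = -29579034941/35415959410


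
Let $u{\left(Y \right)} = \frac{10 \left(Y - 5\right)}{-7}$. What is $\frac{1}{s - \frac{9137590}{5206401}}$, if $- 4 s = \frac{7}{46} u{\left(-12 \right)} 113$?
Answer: $- \frac{478988892}{50848139885} \approx -0.00942$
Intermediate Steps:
$u{\left(Y \right)} = \frac{50}{7} - \frac{10 Y}{7}$ ($u{\left(Y \right)} = 10 \left(-5 + Y\right) \left(- \frac{1}{7}\right) = \left(-50 + 10 Y\right) \left(- \frac{1}{7}\right) = \frac{50}{7} - \frac{10 Y}{7}$)
$s = - \frac{9605}{92}$ ($s = - \frac{\frac{7}{46} \left(\frac{50}{7} - - \frac{120}{7}\right) 113}{4} = - \frac{7 \cdot \frac{1}{46} \left(\frac{50}{7} + \frac{120}{7}\right) 113}{4} = - \frac{\frac{7}{46} \cdot \frac{170}{7} \cdot 113}{4} = - \frac{\frac{85}{23} \cdot 113}{4} = \left(- \frac{1}{4}\right) \frac{9605}{23} = - \frac{9605}{92} \approx -104.4$)
$\frac{1}{s - \frac{9137590}{5206401}} = \frac{1}{- \frac{9605}{92} - \frac{9137590}{5206401}} = \frac{1}{- \frac{50848139885}{478988892}} = - \frac{478988892}{50848139885}$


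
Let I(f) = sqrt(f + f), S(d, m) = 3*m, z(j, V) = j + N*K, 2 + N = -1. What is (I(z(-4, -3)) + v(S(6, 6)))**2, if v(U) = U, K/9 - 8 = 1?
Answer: (18 + I*sqrt(494))**2 ≈ -170.0 + 800.14*I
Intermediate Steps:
N = -3 (N = -2 - 1 = -3)
K = 81 (K = 72 + 9*1 = 72 + 9 = 81)
z(j, V) = -243 + j (z(j, V) = j - 3*81 = j - 243 = -243 + j)
I(f) = sqrt(2)*sqrt(f) (I(f) = sqrt(2*f) = sqrt(2)*sqrt(f))
(I(z(-4, -3)) + v(S(6, 6)))**2 = (sqrt(2)*sqrt(-243 - 4) + 3*6)**2 = (sqrt(2)*sqrt(-247) + 18)**2 = (sqrt(2)*(I*sqrt(247)) + 18)**2 = (I*sqrt(494) + 18)**2 = (18 + I*sqrt(494))**2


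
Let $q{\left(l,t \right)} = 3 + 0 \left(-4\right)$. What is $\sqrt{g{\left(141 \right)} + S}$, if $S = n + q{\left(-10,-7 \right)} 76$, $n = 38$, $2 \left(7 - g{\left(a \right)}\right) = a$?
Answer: $\frac{9 \sqrt{10}}{2} \approx 14.23$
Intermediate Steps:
$g{\left(a \right)} = 7 - \frac{a}{2}$
$q{\left(l,t \right)} = 3$ ($q{\left(l,t \right)} = 3 + 0 = 3$)
$S = 266$ ($S = 38 + 3 \cdot 76 = 38 + 228 = 266$)
$\sqrt{g{\left(141 \right)} + S} = \sqrt{\left(7 - \frac{141}{2}\right) + 266} = \sqrt{- \frac{127}{2} + 266} = \sqrt{\frac{405}{2}} = \frac{9 \sqrt{10}}{2}$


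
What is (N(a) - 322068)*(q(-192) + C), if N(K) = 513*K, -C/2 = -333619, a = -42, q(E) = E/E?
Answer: -229272661746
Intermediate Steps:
q(E) = 1
C = 667238 (C = -2*(-333619) = 667238)
(N(a) - 322068)*(q(-192) + C) = (513*(-42) - 322068)*(1 + 667238) = (-21546 - 322068)*667239 = -343614*667239 = -229272661746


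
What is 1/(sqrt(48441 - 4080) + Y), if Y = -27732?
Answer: -9244/256339821 - sqrt(4929)/256339821 ≈ -3.6335e-5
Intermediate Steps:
1/(sqrt(48441 - 4080) + Y) = 1/(sqrt(48441 - 4080) - 27732) = 1/(sqrt(44361) - 27732) = 1/(3*sqrt(4929) - 27732) = 1/(-27732 + 3*sqrt(4929))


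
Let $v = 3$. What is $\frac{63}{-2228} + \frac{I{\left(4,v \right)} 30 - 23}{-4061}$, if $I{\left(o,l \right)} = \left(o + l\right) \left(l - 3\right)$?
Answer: $- \frac{204599}{9047908} \approx -0.022613$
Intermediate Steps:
$I{\left(o,l \right)} = \left(-3 + l\right) \left(l + o\right)$ ($I{\left(o,l \right)} = \left(l + o\right) \left(-3 + l\right) = \left(-3 + l\right) \left(l + o\right)$)
$\frac{63}{-2228} + \frac{I{\left(4,v \right)} 30 - 23}{-4061} = \frac{63}{-2228} + \frac{\left(3^{2} - 9 - 12 + 3 \cdot 4\right) 30 - 23}{-4061} = 63 \left(- \frac{1}{2228}\right) + \left(\left(9 - 9 - 12 + 12\right) 30 - 23\right) \left(- \frac{1}{4061}\right) = - \frac{63}{2228} + \left(0 \cdot 30 - 23\right) \left(- \frac{1}{4061}\right) = - \frac{63}{2228} + \left(0 - 23\right) \left(- \frac{1}{4061}\right) = - \frac{63}{2228} - - \frac{23}{4061} = - \frac{63}{2228} + \frac{23}{4061} = - \frac{204599}{9047908}$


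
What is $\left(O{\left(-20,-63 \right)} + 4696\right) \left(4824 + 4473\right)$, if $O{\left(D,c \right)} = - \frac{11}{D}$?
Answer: $\frac{873276507}{20} \approx 4.3664 \cdot 10^{7}$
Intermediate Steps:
$\left(O{\left(-20,-63 \right)} + 4696\right) \left(4824 + 4473\right) = \left(- \frac{11}{-20} + 4696\right) \left(4824 + 4473\right) = \left(\left(-11\right) \left(- \frac{1}{20}\right) + 4696\right) 9297 = \left(\frac{11}{20} + 4696\right) 9297 = \frac{93931}{20} \cdot 9297 = \frac{873276507}{20}$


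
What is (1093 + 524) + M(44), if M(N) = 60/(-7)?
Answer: 11259/7 ≈ 1608.4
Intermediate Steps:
M(N) = -60/7 (M(N) = 60*(-⅐) = -60/7)
(1093 + 524) + M(44) = (1093 + 524) - 60/7 = 1617 - 60/7 = 11259/7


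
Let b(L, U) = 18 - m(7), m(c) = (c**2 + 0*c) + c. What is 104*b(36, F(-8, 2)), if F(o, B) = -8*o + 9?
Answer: -3952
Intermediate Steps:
F(o, B) = 9 - 8*o
m(c) = c + c**2 (m(c) = (c**2 + 0) + c = c**2 + c = c + c**2)
b(L, U) = -38 (b(L, U) = 18 - 7*(1 + 7) = 18 - 7*8 = 18 - 1*56 = 18 - 56 = -38)
104*b(36, F(-8, 2)) = 104*(-38) = -3952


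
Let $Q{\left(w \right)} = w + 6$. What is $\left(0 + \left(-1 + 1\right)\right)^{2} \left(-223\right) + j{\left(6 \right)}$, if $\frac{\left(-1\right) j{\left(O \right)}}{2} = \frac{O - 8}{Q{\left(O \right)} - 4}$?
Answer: $\frac{1}{2} \approx 0.5$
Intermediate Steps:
$Q{\left(w \right)} = 6 + w$
$j{\left(O \right)} = - \frac{2 \left(-8 + O\right)}{2 + O}$ ($j{\left(O \right)} = - 2 \frac{O - 8}{\left(6 + O\right) - 4} = - 2 \frac{-8 + O}{2 + O} = - \frac{2 \left(-8 + O\right)}{2 + O}$)
$\left(0 + \left(-1 + 1\right)\right)^{2} \left(-223\right) + j{\left(6 \right)} = \left(0 + \left(-1 + 1\right)\right)^{2} \left(-223\right) + \frac{2 \left(8 - 6\right)}{2 + 6} = \left(0 + 0\right)^{2} \left(-223\right) + \frac{2 \left(8 - 6\right)}{8} = 0^{2} \left(-223\right) + 2 \cdot \frac{1}{8} \cdot 2 = 0 \left(-223\right) + \frac{1}{2} = 0 + \frac{1}{2} = \frac{1}{2}$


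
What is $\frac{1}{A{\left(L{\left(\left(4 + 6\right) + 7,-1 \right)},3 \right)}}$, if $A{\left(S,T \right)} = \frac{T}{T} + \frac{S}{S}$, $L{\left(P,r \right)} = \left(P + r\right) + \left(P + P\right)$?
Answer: $\frac{1}{2} \approx 0.5$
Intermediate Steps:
$L{\left(P,r \right)} = r + 3 P$ ($L{\left(P,r \right)} = \left(P + r\right) + 2 P = r + 3 P$)
$A{\left(S,T \right)} = 2$ ($A{\left(S,T \right)} = 1 + 1 = 2$)
$\frac{1}{A{\left(L{\left(\left(4 + 6\right) + 7,-1 \right)},3 \right)}} = \frac{1}{2}$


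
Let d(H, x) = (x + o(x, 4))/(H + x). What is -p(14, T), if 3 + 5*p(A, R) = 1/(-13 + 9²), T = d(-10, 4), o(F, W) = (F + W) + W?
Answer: 203/340 ≈ 0.59706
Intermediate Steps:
o(F, W) = F + 2*W
d(H, x) = (8 + 2*x)/(H + x) (d(H, x) = (x + (x + 2*4))/(H + x) = (x + (x + 8))/(H + x) = (x + (8 + x))/(H + x) = (8 + 2*x)/(H + x))
T = -8/3 (T = 2*(4 + 4)/(-10 + 4) = 2*8/(-6) = 2*(-⅙)*8 = -8/3 ≈ -2.6667)
p(A, R) = -203/340 (p(A, R) = -⅗ + 1/(5*(-13 + 9²)) = -⅗ + 1/(5*(-13 + 81)) = -⅗ + (⅕)/68 = -⅗ + (⅕)*(1/68) = -⅗ + 1/340 = -203/340)
-p(14, T) = -1*(-203/340) = 203/340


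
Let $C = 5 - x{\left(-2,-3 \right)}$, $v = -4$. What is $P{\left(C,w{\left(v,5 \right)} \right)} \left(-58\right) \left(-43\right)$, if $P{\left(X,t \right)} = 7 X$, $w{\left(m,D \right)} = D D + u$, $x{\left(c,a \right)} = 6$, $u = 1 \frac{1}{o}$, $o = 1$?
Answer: $-17458$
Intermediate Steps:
$u = 1$ ($u = 1 \cdot 1^{-1} = 1 \cdot 1 = 1$)
$C = -1$ ($C = 5 - 6 = -1$)
$w{\left(m,D \right)} = 1 + D^{2}$ ($w{\left(m,D \right)} = D D + 1 = D^{2} + 1 = 1 + D^{2}$)
$P{\left(C,w{\left(v,5 \right)} \right)} \left(-58\right) \left(-43\right) = 7 \left(-1\right) \left(-58\right) \left(-43\right) = \left(-7\right) \left(-58\right) \left(-43\right) = 406 \left(-43\right) = -17458$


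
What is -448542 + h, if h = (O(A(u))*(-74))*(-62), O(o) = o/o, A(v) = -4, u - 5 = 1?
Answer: -443954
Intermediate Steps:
u = 6 (u = 5 + 1 = 6)
O(o) = 1
h = 4588 (h = (1*(-74))*(-62) = -74*(-62) = 4588)
-448542 + h = -448542 + 4588 = -443954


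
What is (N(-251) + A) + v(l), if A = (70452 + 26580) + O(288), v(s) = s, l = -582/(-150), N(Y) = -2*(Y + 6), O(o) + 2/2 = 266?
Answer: 2444772/25 ≈ 97791.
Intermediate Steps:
O(o) = 265 (O(o) = -1 + 266 = 265)
N(Y) = -12 - 2*Y (N(Y) = -2*(6 + Y) = -12 - 2*Y)
l = 97/25 (l = -582*(-1/150) = 97/25 ≈ 3.8800)
A = 97297 (A = (70452 + 26580) + 265 = 97032 + 265 = 97297)
(N(-251) + A) + v(l) = ((-12 - 2*(-251)) + 97297) + 97/25 = ((-12 + 502) + 97297) + 97/25 = (490 + 97297) + 97/25 = 97787 + 97/25 = 2444772/25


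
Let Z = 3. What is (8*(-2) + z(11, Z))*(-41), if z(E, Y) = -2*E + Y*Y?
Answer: 1189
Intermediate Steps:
z(E, Y) = Y² - 2*E (z(E, Y) = -2*E + Y² = Y² - 2*E)
(8*(-2) + z(11, Z))*(-41) = (8*(-2) + (3² - 2*11))*(-41) = (-16 + (9 - 22))*(-41) = (-16 - 13)*(-41) = -29*(-41) = 1189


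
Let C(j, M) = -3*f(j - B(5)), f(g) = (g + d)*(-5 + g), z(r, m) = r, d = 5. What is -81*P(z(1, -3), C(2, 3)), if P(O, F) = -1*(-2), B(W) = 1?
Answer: -162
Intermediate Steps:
f(g) = (-5 + g)*(5 + g) (f(g) = (g + 5)*(-5 + g) = (5 + g)*(-5 + g) = (-5 + g)*(5 + g))
C(j, M) = 75 - 3*(-1 + j)² (C(j, M) = -3*(-25 + (j - 1*1)²) = -3*(-25 + (j - 1)²) = -3*(-25 + (-1 + j)²) = 75 - 3*(-1 + j)²)
P(O, F) = 2
-81*P(z(1, -3), C(2, 3)) = -81*2 = -162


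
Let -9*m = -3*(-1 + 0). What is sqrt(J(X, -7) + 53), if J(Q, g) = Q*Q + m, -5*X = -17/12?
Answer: sqrt(189889)/60 ≈ 7.2627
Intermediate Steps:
X = 17/60 (X = -(-17)/(5*12) = -1/5*(-17/12) = 17/60 ≈ 0.28333)
m = -1/3 (m = -(-1)*(-1 + 0)/3 = -(-1)*(-1)/3 = -1/9*3 = -1/3 ≈ -0.33333)
J(Q, g) = -1/3 + Q**2 (J(Q, g) = Q*Q - 1/3 = Q**2 - 1/3 = -1/3 + Q**2)
sqrt(J(X, -7) + 53) = sqrt((-1/3 + (17/60)**2) + 53) = sqrt((-1/3 + 289/3600) + 53) = sqrt(-911/3600 + 53) = sqrt(189889/3600) = sqrt(189889)/60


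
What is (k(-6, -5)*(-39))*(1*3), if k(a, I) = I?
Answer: 585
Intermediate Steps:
(k(-6, -5)*(-39))*(1*3) = (-5*(-39))*(1*3) = 195*3 = 585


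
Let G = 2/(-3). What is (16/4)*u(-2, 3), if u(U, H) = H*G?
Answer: -8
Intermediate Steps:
G = -2/3 (G = 2*(-1/3) = -2/3 ≈ -0.66667)
u(U, H) = -2*H/3 (u(U, H) = H*(-2/3) = -2*H/3)
(16/4)*u(-2, 3) = (16/4)*(-2/3*3) = (16*(1/4))*(-2) = 4*(-2) = -8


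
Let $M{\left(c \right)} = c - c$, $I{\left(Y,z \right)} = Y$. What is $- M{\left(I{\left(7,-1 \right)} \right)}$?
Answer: $0$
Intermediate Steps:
$M{\left(c \right)} = 0$
$- M{\left(I{\left(7,-1 \right)} \right)} = \left(-1\right) 0 = 0$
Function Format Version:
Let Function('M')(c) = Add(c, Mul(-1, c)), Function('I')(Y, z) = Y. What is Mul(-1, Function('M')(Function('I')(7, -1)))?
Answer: 0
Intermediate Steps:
Function('M')(c) = 0
Mul(-1, Function('M')(Function('I')(7, -1))) = Mul(-1, 0) = 0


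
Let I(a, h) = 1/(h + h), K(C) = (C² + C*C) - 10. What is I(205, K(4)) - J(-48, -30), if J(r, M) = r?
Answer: 2113/44 ≈ 48.023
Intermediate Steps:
K(C) = -10 + 2*C² (K(C) = (C² + C²) - 10 = 2*C² - 10 = -10 + 2*C²)
I(a, h) = 1/(2*h)
I(205, K(4)) - J(-48, -30) = 1/(2*(-10 + 2*4²)) - 1*(-48) = 1/(2*(-10 + 2*16)) + 48 = 1/(2*(-10 + 32)) + 48 = (½)/22 + 48 = (½)*(1/22) + 48 = 1/44 + 48 = 2113/44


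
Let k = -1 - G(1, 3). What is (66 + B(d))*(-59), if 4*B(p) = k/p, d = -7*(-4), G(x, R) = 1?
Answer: -218005/56 ≈ -3892.9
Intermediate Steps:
d = 28
k = -2 (k = -1 - 1*1 = -1 - 1 = -2)
B(p) = -1/(2*p) (B(p) = (-2/p)/4 = -1/(2*p))
(66 + B(d))*(-59) = (66 - ½/28)*(-59) = (66 - ½*1/28)*(-59) = (66 - 1/56)*(-59) = (3695/56)*(-59) = -218005/56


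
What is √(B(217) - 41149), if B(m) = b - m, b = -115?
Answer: 3*I*√4609 ≈ 203.67*I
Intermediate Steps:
B(m) = -115 - m
√(B(217) - 41149) = √((-115 - 1*217) - 41149) = √((-115 - 217) - 41149) = √(-332 - 41149) = √(-41481) = 3*I*√4609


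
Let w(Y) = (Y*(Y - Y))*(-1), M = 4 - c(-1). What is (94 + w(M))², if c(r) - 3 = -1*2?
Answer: 8836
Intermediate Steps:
c(r) = 1 (c(r) = 3 - 1*2 = 3 - 2 = 1)
M = 3 (M = 4 - 1*1 = 4 - 1 = 3)
w(Y) = 0 (w(Y) = (Y*0)*(-1) = 0*(-1) = 0)
(94 + w(M))² = (94 + 0)² = 94² = 8836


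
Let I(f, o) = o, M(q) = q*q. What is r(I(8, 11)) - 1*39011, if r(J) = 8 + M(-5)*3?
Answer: -38928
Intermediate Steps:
M(q) = q²
r(J) = 83 (r(J) = 8 + (-5)²*3 = 8 + 25*3 = 8 + 75 = 83)
r(I(8, 11)) - 1*39011 = 83 - 1*39011 = 83 - 39011 = -38928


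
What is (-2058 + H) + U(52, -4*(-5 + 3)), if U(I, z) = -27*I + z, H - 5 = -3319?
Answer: -6768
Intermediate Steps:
H = -3314 (H = 5 - 3319 = -3314)
U(I, z) = z - 27*I
(-2058 + H) + U(52, -4*(-5 + 3)) = (-2058 - 3314) + (-4*(-5 + 3) - 27*52) = -5372 + (-4*(-2) - 1404) = -5372 + (8 - 1404) = -5372 - 1396 = -6768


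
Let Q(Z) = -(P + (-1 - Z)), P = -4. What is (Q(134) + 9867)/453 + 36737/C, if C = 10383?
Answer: 40178053/1567833 ≈ 25.626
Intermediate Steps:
Q(Z) = 5 + Z (Q(Z) = -(-4 + (-1 - Z)) = -(-5 - Z) = 5 + Z)
(Q(134) + 9867)/453 + 36737/C = ((5 + 134) + 9867)/453 + 36737/10383 = (139 + 9867)*(1/453) + 36737*(1/10383) = 10006*(1/453) + 36737/10383 = 10006/453 + 36737/10383 = 40178053/1567833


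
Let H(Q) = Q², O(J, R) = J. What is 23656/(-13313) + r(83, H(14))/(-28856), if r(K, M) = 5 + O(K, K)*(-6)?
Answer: -676054227/384159928 ≈ -1.7598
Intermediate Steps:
r(K, M) = 5 - 6*K (r(K, M) = 5 + K*(-6) = 5 - 6*K)
23656/(-13313) + r(83, H(14))/(-28856) = 23656/(-13313) + (5 - 6*83)/(-28856) = 23656*(-1/13313) + (5 - 498)*(-1/28856) = -23656/13313 - 493*(-1/28856) = -23656/13313 + 493/28856 = -676054227/384159928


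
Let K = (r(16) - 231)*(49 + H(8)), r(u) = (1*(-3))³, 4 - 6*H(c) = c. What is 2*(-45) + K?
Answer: -12560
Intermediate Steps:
H(c) = ⅔ - c/6
r(u) = -27 (r(u) = (-3)³ = -27)
K = -12470 (K = (-27 - 231)*(49 + (⅔ - ⅙*8)) = -258*(49 + (⅔ - 4/3)) = -258*(49 - ⅔) = -258*145/3 = -12470)
2*(-45) + K = 2*(-45) - 12470 = -90 - 12470 = -12560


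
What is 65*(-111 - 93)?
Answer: -13260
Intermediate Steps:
65*(-111 - 93) = 65*(-204) = -13260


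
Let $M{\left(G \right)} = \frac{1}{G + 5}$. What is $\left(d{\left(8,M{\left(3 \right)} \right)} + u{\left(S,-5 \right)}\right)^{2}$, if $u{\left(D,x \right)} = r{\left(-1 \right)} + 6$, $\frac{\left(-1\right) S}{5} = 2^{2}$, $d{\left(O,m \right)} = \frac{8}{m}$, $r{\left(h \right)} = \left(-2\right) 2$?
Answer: $4356$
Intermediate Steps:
$r{\left(h \right)} = -4$
$M{\left(G \right)} = \frac{1}{5 + G}$
$S = -20$ ($S = - 5 \cdot 2^{2} = \left(-5\right) 4 = -20$)
$u{\left(D,x \right)} = 2$ ($u{\left(D,x \right)} = -4 + 6 = 2$)
$\left(d{\left(8,M{\left(3 \right)} \right)} + u{\left(S,-5 \right)}\right)^{2} = \left(\frac{8}{\frac{1}{5 + 3}} + 2\right)^{2} = \left(\frac{8}{\frac{1}{8}} + 2\right)^{2} = \left(8 \frac{1}{\frac{1}{8}} + 2\right)^{2} = \left(8 \cdot 8 + 2\right)^{2} = \left(64 + 2\right)^{2} = 66^{2} = 4356$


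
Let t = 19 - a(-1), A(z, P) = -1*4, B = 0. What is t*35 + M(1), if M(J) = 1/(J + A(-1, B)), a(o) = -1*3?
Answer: 2309/3 ≈ 769.67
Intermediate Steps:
A(z, P) = -4
a(o) = -3
t = 22 (t = 19 - 1*(-3) = 19 + 3 = 22)
M(J) = 1/(-4 + J) (M(J) = 1/(J - 4) = 1/(-4 + J))
t*35 + M(1) = 22*35 + 1/(-4 + 1) = 770 + 1/(-3) = 770 - ⅓ = 2309/3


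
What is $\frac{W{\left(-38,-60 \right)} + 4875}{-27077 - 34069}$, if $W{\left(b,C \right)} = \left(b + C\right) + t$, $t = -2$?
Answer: $- \frac{4775}{61146} \approx -0.078092$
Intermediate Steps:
$W{\left(b,C \right)} = -2 + C + b$ ($W{\left(b,C \right)} = \left(b + C\right) - 2 = \left(C + b\right) - 2 = -2 + C + b$)
$\frac{W{\left(-38,-60 \right)} + 4875}{-27077 - 34069} = \frac{\left(-2 - 60 - 38\right) + 4875}{-27077 - 34069} = \frac{-100 + 4875}{-61146} = 4775 \left(- \frac{1}{61146}\right) = - \frac{4775}{61146}$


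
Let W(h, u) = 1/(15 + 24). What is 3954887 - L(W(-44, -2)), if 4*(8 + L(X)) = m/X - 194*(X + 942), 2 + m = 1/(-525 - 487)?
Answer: 631583157857/157872 ≈ 4.0006e+6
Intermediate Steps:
W(h, u) = 1/39
m = -2025/1012 (m = -2 + 1/(-525 - 487) = -2 + 1/(-1012) = -2 - 1/1012 = -2025/1012 ≈ -2.0010)
L(X) = -45695 - 2025/(4048*X) - 97*X/2 (L(X) = -8 + (-2025/(1012*X) - 194*(X + 942))/4 = -8 + (-2025/(1012*X) - 194*(942 + X))/4 = -8 + (-2025/(1012*X) + (-182748 - 194*X))/4 = -8 + (-182748 - 194*X - 2025/(1012*X))/4 = -8 + (-45687 - 2025/(4048*X) - 97*X/2) = -45695 - 2025/(4048*X) - 97*X/2)
3954887 - L(W(-44, -2)) = 3954887 - (-45695 - 2025/(4048*1/39) - 97/2*1/39) = 3954887 - (-45695 - 2025/4048*39 - 97/78) = 3954887 - (-45695 - 78975/4048 - 97/78) = 3954887 - 1*(-7217237393/157872) = 3954887 + 7217237393/157872 = 631583157857/157872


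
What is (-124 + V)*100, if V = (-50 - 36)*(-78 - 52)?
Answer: 1105600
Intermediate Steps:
V = 11180 (V = -86*(-130) = 11180)
(-124 + V)*100 = (-124 + 11180)*100 = 11056*100 = 1105600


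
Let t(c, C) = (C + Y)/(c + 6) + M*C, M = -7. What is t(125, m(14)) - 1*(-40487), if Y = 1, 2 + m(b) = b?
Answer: 5292806/131 ≈ 40403.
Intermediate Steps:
m(b) = -2 + b
t(c, C) = -7*C + (1 + C)/(6 + c) (t(c, C) = (C + 1)/(c + 6) - 7*C = (1 + C)/(6 + c) - 7*C = -7*C + (1 + C)/(6 + c))
t(125, m(14)) - 1*(-40487) = (1 - 41*(-2 + 14) - 7*(-2 + 14)*125)/(6 + 125) - 1*(-40487) = (1 - 41*12 - 7*12*125)/131 + 40487 = (1 - 492 - 10500)/131 + 40487 = (1/131)*(-10991) + 40487 = -10991/131 + 40487 = 5292806/131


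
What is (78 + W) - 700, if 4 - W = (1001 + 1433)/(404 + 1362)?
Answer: -546911/883 ≈ -619.38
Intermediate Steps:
W = 2315/883 (W = 4 - (1001 + 1433)/(404 + 1362) = 4 - 2434/1766 = 4 - 1*1217/883 = 4 - 1217/883 = 2315/883 ≈ 2.6217)
(78 + W) - 700 = (78 + 2315/883) - 700 = 71189/883 - 700 = -546911/883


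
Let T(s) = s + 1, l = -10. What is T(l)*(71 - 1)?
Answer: -630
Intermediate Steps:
T(s) = 1 + s
T(l)*(71 - 1) = (1 - 10)*(71 - 1) = -9*70 = -630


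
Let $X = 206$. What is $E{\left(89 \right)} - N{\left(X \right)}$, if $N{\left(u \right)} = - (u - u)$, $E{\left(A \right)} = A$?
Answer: $89$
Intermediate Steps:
$N{\left(u \right)} = 0$ ($N{\left(u \right)} = \left(-1\right) 0 = 0$)
$E{\left(89 \right)} - N{\left(X \right)} = 89 - 0 = 89 + 0 = 89$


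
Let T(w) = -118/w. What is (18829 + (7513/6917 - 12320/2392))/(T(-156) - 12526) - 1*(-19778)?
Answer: 3073801114618778/155426975179 ≈ 19777.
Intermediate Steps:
(18829 + (7513/6917 - 12320/2392))/(T(-156) - 12526) - 1*(-19778) = (18829 + (7513/6917 - 12320/2392))/(-118/(-156) - 12526) - 1*(-19778) = (18829 + (7513*(1/6917) - 12320*1/2392))/(-118*(-1/156) - 12526) + 19778 = (18829 + (7513/6917 - 1540/299))/(59/78 - 12526) + 19778 = (18829 - 8405793/2068183)/(-976969/78) + 19778 = (38933411914/2068183)*(-78/976969) + 19778 = -233600471484/155426975179 + 19778 = 3073801114618778/155426975179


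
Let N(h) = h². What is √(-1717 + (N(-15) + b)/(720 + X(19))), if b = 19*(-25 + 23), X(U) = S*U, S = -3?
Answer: 2*I*√652782/39 ≈ 41.433*I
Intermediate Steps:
X(U) = -3*U
b = -38 (b = 19*(-2) = -38)
√(-1717 + (N(-15) + b)/(720 + X(19))) = √(-1717 + ((-15)² - 38)/(720 - 3*19)) = √(-1717 + (225 - 38)/(720 - 57)) = √(-1717 + 187/663) = √(-1717 + 187*(1/663)) = √(-1717 + 11/39) = √(-66952/39) = 2*I*√652782/39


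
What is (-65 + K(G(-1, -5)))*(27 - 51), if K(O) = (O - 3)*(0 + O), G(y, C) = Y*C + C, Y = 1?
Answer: -1560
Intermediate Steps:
G(y, C) = 2*C (G(y, C) = 1*C + C = C + C = 2*C)
K(O) = O*(-3 + O) (K(O) = (-3 + O)*O = O*(-3 + O))
(-65 + K(G(-1, -5)))*(27 - 51) = (-65 + (2*(-5))*(-3 + 2*(-5)))*(27 - 51) = (-65 - 10*(-3 - 10))*(-24) = (-65 - 10*(-13))*(-24) = (-65 + 130)*(-24) = 65*(-24) = -1560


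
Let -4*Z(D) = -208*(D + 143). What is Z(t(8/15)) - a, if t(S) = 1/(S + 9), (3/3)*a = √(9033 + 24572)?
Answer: 81856/11 - √33605 ≈ 7258.1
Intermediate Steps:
a = √33605 (a = √(9033 + 24572) = √33605 ≈ 183.32)
t(S) = 1/(9 + S)
Z(D) = 7436 + 52*D (Z(D) = -(-52)*(D + 143) = -(-52)*(143 + D) = -(-29744 - 208*D)/4 = 7436 + 52*D)
Z(t(8/15)) - a = (7436 + 52/(9 + 8/15)) - √33605 = (7436 + 52/(143/15)) - √33605 = (7436 + 52*(15/143)) - √33605 = (7436 + 60/11) - √33605 = 81856/11 - √33605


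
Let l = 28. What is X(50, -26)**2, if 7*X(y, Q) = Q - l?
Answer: 2916/49 ≈ 59.510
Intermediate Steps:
X(y, Q) = -4 + Q/7 (X(y, Q) = (Q - 1*28)/7 = (Q - 28)/7 = (-28 + Q)/7 = -4 + Q/7)
X(50, -26)**2 = (-4 + (1/7)*(-26))**2 = (-4 - 26/7)**2 = (-54/7)**2 = 2916/49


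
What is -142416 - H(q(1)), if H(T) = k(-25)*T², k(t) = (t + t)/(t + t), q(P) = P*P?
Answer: -142417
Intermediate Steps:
q(P) = P²
k(t) = 1 (k(t) = (2*t)/((2*t)) = (2*t)*(1/(2*t)) = 1)
H(T) = T² (H(T) = 1*T² = T²)
-142416 - H(q(1)) = -142416 - (1²)² = -142416 - 1*1² = -142416 - 1*1 = -142416 - 1 = -142417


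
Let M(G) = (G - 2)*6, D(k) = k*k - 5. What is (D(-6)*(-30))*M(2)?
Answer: 0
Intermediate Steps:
D(k) = -5 + k² (D(k) = k² - 5 = -5 + k²)
M(G) = -12 + 6*G (M(G) = (-2 + G)*6 = -12 + 6*G)
(D(-6)*(-30))*M(2) = ((-5 + (-6)²)*(-30))*(-12 + 6*2) = ((-5 + 36)*(-30))*(-12 + 12) = (31*(-30))*0 = -930*0 = 0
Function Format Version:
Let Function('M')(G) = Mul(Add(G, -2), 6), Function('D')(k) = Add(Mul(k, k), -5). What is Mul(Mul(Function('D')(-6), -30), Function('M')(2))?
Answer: 0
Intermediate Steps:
Function('D')(k) = Add(-5, Pow(k, 2)) (Function('D')(k) = Add(Pow(k, 2), -5) = Add(-5, Pow(k, 2)))
Function('M')(G) = Add(-12, Mul(6, G)) (Function('M')(G) = Mul(Add(-2, G), 6) = Add(-12, Mul(6, G)))
Mul(Mul(Function('D')(-6), -30), Function('M')(2)) = Mul(Mul(Add(-5, Pow(-6, 2)), -30), Add(-12, Mul(6, 2))) = Mul(Mul(Add(-5, 36), -30), Add(-12, 12)) = Mul(Mul(31, -30), 0) = Mul(-930, 0) = 0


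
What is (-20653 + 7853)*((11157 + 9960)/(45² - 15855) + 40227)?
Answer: -237362471680/461 ≈ -5.1489e+8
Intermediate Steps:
(-20653 + 7853)*((11157 + 9960)/(45² - 15855) + 40227) = -12800*(21117/(2025 - 15855) + 40227) = -12800*(21117/(-13830) + 40227) = -12800*(21117*(-1/13830) + 40227) = -12800*(-7039/4610 + 40227) = -12800*185439431/4610 = -237362471680/461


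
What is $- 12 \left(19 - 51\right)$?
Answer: $384$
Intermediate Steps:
$- 12 \left(19 - 51\right) = \left(-12\right) \left(-32\right) = 384$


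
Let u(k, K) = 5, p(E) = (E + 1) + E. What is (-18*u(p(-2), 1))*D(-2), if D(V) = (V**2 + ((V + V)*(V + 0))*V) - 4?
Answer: 1440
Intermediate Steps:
p(E) = 1 + 2*E (p(E) = (1 + E) + E = 1 + 2*E)
D(V) = -4 + V**2 + 2*V**3 (D(V) = (V**2 + ((2*V)*V)*V) - 4 = (V**2 + (2*V**2)*V) - 4 = (V**2 + 2*V**3) - 4 = -4 + V**2 + 2*V**3)
(-18*u(p(-2), 1))*D(-2) = (-18*5)*(-4 + (-2)**2 + 2*(-2)**3) = -90*(-4 + 4 + 2*(-8)) = -90*(-4 + 4 - 16) = -90*(-16) = 1440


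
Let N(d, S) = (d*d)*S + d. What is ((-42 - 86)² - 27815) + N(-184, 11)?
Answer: 360801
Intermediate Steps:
N(d, S) = d + S*d² (N(d, S) = d²*S + d = S*d² + d = d + S*d²)
((-42 - 86)² - 27815) + N(-184, 11) = ((-42 - 86)² - 27815) - 184*(1 + 11*(-184)) = ((-128)² - 27815) - 184*(1 - 2024) = (16384 - 27815) - 184*(-2023) = -11431 + 372232 = 360801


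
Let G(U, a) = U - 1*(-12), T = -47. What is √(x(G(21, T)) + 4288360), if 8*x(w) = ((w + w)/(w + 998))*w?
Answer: √18233438858599/2062 ≈ 2070.8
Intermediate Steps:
G(U, a) = 12 + U (G(U, a) = U + 12 = 12 + U)
x(w) = w²/(4*(998 + w)) (x(w) = (((w + w)/(w + 998))*w)/8 = (((2*w)/(998 + w))*w)/8 = ((2*w/(998 + w))*w)/8 = (2*w²/(998 + w))/8 = w²/(4*(998 + w)))
√(x(G(21, T)) + 4288360) = √((12 + 21)²/(4*(998 + (12 + 21))) + 4288360) = √((¼)*33²/(998 + 33) + 4288360) = √((¼)*1089/1031 + 4288360) = √((¼)*1089*(1/1031) + 4288360) = √(1089/4124 + 4288360) = √(17685197729/4124) = √18233438858599/2062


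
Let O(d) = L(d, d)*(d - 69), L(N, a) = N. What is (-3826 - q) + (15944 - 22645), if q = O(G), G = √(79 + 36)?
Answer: -10642 + 69*√115 ≈ -9902.1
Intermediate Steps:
G = √115 ≈ 10.724
O(d) = d*(-69 + d) (O(d) = d*(d - 69) = d*(-69 + d))
q = √115*(-69 + √115) ≈ -624.94
(-3826 - q) + (15944 - 22645) = (-3826 - (115 - 69*√115)) + (15944 - 22645) = (-3826 + (-115 + 69*√115)) - 6701 = (-3941 + 69*√115) - 6701 = -10642 + 69*√115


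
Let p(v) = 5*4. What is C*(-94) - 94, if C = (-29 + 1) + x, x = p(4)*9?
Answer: -14382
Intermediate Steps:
p(v) = 20
x = 180 (x = 20*9 = 180)
C = 152 (C = (-29 + 1) + 180 = -28 + 180 = 152)
C*(-94) - 94 = 152*(-94) - 94 = -14288 - 94 = -14382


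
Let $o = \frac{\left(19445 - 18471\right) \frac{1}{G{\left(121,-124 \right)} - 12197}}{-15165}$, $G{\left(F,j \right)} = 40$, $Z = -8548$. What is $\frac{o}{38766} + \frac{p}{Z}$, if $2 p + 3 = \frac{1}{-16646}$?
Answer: $\frac{25493646879785611}{145276773716953635120} \approx 0.00017548$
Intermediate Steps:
$p = - \frac{49939}{33292}$ ($p = - \frac{3}{2} + \frac{1}{2 \left(-16646\right)} = - \frac{3}{2} + \frac{1}{2} \left(- \frac{1}{16646}\right) = - \frac{3}{2} - \frac{1}{33292} = - \frac{49939}{33292} \approx -1.5$)
$o = \frac{974}{184360905}$ ($o = \frac{\left(19445 - 18471\right) \frac{1}{40 - 12197}}{-15165} = \frac{974}{-12157} \left(- \frac{1}{15165}\right) = 974 \left(- \frac{1}{12157}\right) \left(- \frac{1}{15165}\right) = \left(- \frac{974}{12157}\right) \left(- \frac{1}{15165}\right) = \frac{974}{184360905} \approx 5.2831 \cdot 10^{-6}$)
$\frac{o}{38766} + \frac{p}{Z} = \frac{974}{184360905 \cdot 38766} - \frac{49939}{33292 \left(-8548\right)} = \frac{974}{184360905} \cdot \frac{1}{38766} - - \frac{49939}{284580016} = \frac{487}{3573467421615} + \frac{49939}{284580016} = \frac{25493646879785611}{145276773716953635120}$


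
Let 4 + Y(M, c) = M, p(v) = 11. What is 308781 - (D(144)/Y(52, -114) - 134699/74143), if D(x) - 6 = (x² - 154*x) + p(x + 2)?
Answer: 1099021555825/3558864 ≈ 3.0881e+5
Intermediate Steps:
Y(M, c) = -4 + M
D(x) = 17 + x² - 154*x (D(x) = 6 + ((x² - 154*x) + 11) = 6 + (11 + x² - 154*x) = 17 + x² - 154*x)
308781 - (D(144)/Y(52, -114) - 134699/74143) = 308781 - ((17 + 144² - 154*144)/(-4 + 52) - 134699/74143) = 308781 - ((17 + 20736 - 22176)/48 - 134699*1/74143) = 308781 - (-1423*1/48 - 134699/74143) = 308781 - (-1423/48 - 134699/74143) = 308781 - 1*(-111971041/3558864) = 308781 + 111971041/3558864 = 1099021555825/3558864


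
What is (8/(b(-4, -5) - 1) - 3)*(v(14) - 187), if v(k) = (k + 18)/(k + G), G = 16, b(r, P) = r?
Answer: 64147/75 ≈ 855.29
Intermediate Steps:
v(k) = (18 + k)/(16 + k) (v(k) = (k + 18)/(k + 16) = (18 + k)/(16 + k))
(8/(b(-4, -5) - 1) - 3)*(v(14) - 187) = (8/(-4 - 1) - 3)*((18 + 14)/(16 + 14) - 187) = (8/(-5) - 3)*(32/30 - 187) = (-1/5*8 - 3)*((1/30)*32 - 187) = (-8/5 - 3)*(16/15 - 187) = -23/5*(-2789/15) = 64147/75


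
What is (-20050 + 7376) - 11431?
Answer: -24105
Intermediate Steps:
(-20050 + 7376) - 11431 = -12674 - 11431 = -24105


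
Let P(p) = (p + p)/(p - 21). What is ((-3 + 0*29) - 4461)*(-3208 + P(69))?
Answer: 14307678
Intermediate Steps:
P(p) = 2*p/(-21 + p) (P(p) = (2*p)/(-21 + p) = 2*p/(-21 + p))
((-3 + 0*29) - 4461)*(-3208 + P(69)) = ((-3 + 0*29) - 4461)*(-3208 + 2*69/(-21 + 69)) = ((-3 + 0) - 4461)*(-3208 + 2*69/48) = (-3 - 4461)*(-3208 + 2*69*(1/48)) = -4464*(-3208 + 23/8) = -4464*(-25641/8) = 14307678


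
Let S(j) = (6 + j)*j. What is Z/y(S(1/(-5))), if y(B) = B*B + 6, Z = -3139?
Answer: -1961875/4591 ≈ -427.33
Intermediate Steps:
S(j) = j*(6 + j)
y(B) = 6 + B² (y(B) = B² + 6 = 6 + B²)
Z/y(S(1/(-5))) = -3139/(6 + ((6 + 1/(-5))/(-5))²) = -3139/(6 + (-(6 - ⅕)/5)²) = -3139/(6 + (-⅕*29/5)²) = -3139/(6 + (-29/25)²) = -3139/(6 + 841/625) = -3139/4591/625 = -3139*625/4591 = -1961875/4591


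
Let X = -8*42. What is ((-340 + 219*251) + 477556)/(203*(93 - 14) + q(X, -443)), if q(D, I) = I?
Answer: 177395/5198 ≈ 34.128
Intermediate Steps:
X = -336
((-340 + 219*251) + 477556)/(203*(93 - 14) + q(X, -443)) = ((-340 + 219*251) + 477556)/(203*(93 - 14) - 443) = ((-340 + 54969) + 477556)/(203*79 - 443) = (54629 + 477556)/(16037 - 443) = 532185/15594 = 532185*(1/15594) = 177395/5198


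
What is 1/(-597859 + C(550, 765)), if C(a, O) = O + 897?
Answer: -1/596197 ≈ -1.6773e-6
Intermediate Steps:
C(a, O) = 897 + O
1/(-597859 + C(550, 765)) = 1/(-597859 + (897 + 765)) = 1/(-597859 + 1662) = 1/(-596197) = -1/596197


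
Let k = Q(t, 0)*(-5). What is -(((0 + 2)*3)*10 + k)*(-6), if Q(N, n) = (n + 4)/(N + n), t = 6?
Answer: 340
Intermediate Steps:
Q(N, n) = (4 + n)/(N + n)
k = -10/3 (k = ((4 + 0)/(6 + 0))*(-5) = (4/6)*(-5) = ((⅙)*4)*(-5) = (⅔)*(-5) = -10/3 ≈ -3.3333)
-(((0 + 2)*3)*10 + k)*(-6) = -(((0 + 2)*3)*10 - 10/3)*(-6) = -((2*3)*10 - 10/3)*(-6) = -(6*10 - 10/3)*(-6) = -(60 - 10/3)*(-6) = -170*(-6)/3 = -1*(-340) = 340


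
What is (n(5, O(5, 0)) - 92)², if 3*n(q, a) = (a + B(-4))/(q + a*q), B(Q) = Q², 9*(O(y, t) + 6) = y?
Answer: 122301481/14400 ≈ 8493.2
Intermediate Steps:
O(y, t) = -6 + y/9
n(q, a) = (16 + a)/(3*(q + a*q)) (n(q, a) = ((a + (-4)²)/(q + a*q))/3 = ((a + 16)/(q + a*q))/3 = ((16 + a)/(q + a*q))/3 = (16 + a)/(3*(q + a*q)))
(n(5, O(5, 0)) - 92)² = ((⅓)*(16 + (-6 + (⅑)*5))/(5*(1 + (-6 + (⅑)*5))) - 92)² = ((⅓)*(⅕)*(16 + (-6 + 5/9))/(1 + (-6 + 5/9)) - 92)² = ((⅓)*(⅕)*(16 - 49/9)/(1 - 49/9) - 92)² = ((⅓)*(⅕)*(95/9)/(-40/9) - 92)² = ((⅓)*(⅕)*(-9/40)*(95/9) - 92)² = (-19/120 - 92)² = (-11059/120)² = 122301481/14400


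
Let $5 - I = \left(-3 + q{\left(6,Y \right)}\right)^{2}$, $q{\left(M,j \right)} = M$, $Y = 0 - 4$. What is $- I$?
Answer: $4$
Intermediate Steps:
$Y = -4$ ($Y = 0 - 4 = -4$)
$I = -4$ ($I = 5 - \left(-3 + 6\right)^{2} = 5 - 3^{2} = 5 - 9 = -4$)
$- I = \left(-1\right) \left(-4\right) = 4$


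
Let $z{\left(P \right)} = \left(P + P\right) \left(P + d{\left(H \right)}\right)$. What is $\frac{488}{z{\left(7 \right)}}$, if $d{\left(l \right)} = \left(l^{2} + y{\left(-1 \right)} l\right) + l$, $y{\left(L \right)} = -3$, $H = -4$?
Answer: $\frac{244}{217} \approx 1.1244$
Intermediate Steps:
$d{\left(l \right)} = l^{2} - 2 l$ ($d{\left(l \right)} = \left(l^{2} - 3 l\right) + l = l^{2} - 2 l$)
$z{\left(P \right)} = 2 P \left(24 + P\right)$ ($z{\left(P \right)} = \left(P + P\right) \left(P - 4 \left(-2 - 4\right)\right) = 2 P \left(P - -24\right) = 2 P \left(P + 24\right) = 2 P \left(24 + P\right)$)
$\frac{488}{z{\left(7 \right)}} = \frac{488}{2 \cdot 7 \left(24 + 7\right)} = \frac{488}{2 \cdot 7 \cdot 31} = \frac{488}{434} = 488 \cdot \frac{1}{434} = \frac{244}{217}$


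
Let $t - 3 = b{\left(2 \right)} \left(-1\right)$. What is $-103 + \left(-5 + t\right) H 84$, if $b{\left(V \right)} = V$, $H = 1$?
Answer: $-439$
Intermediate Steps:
$t = 1$ ($t = 3 + 2 \left(-1\right) = 3 - 2 = 1$)
$-103 + \left(-5 + t\right) H 84 = -103 + \left(-5 + 1\right) 1 \cdot 84 = -103 + \left(-4\right) 1 \cdot 84 = -103 - 336 = -439$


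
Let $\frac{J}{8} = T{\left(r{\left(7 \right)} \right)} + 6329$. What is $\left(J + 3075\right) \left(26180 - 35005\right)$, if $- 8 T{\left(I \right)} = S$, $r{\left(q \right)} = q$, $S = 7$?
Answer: $-473902500$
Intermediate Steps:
$T{\left(I \right)} = - \frac{7}{8}$ ($T{\left(I \right)} = \left(- \frac{1}{8}\right) 7 = - \frac{7}{8}$)
$J = 50625$ ($J = 8 \left(- \frac{7}{8} + 6329\right) = 8 \cdot \frac{50625}{8} = 50625$)
$\left(J + 3075\right) \left(26180 - 35005\right) = \left(50625 + 3075\right) \left(26180 - 35005\right) = 53700 \left(-8825\right) = -473902500$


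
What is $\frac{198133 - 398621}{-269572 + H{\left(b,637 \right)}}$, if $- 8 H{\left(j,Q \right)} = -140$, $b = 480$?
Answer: $\frac{400976}{539109} \approx 0.74378$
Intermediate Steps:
$H{\left(j,Q \right)} = \frac{35}{2}$ ($H{\left(j,Q \right)} = \left(- \frac{1}{8}\right) \left(-140\right) = \frac{35}{2}$)
$\frac{198133 - 398621}{-269572 + H{\left(b,637 \right)}} = \frac{198133 - 398621}{-269572 + \frac{35}{2}} = - \frac{200488}{- \frac{539109}{2}} = \left(-200488\right) \left(- \frac{2}{539109}\right) = \frac{400976}{539109}$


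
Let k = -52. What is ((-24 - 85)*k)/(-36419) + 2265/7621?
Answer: 39293207/277549199 ≈ 0.14157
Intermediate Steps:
((-24 - 85)*k)/(-36419) + 2265/7621 = ((-24 - 85)*(-52))/(-36419) + 2265/7621 = -109*(-52)*(-1/36419) + 2265*(1/7621) = 5668*(-1/36419) + 2265/7621 = -5668/36419 + 2265/7621 = 39293207/277549199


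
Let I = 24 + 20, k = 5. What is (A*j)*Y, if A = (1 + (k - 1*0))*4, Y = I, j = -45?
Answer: -47520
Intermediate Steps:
I = 44
Y = 44
A = 24 (A = (1 + (5 - 1*0))*4 = (1 + (5 + 0))*4 = (1 + 5)*4 = 6*4 = 24)
(A*j)*Y = (24*(-45))*44 = -1080*44 = -47520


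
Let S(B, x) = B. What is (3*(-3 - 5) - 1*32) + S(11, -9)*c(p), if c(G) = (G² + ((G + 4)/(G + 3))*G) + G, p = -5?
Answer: 273/2 ≈ 136.50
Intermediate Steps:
c(G) = G + G² + G*(4 + G)/(3 + G) (c(G) = (G² + ((4 + G)/(3 + G))*G) + G = (G² + G*(4 + G)/(3 + G)) + G = G + G² + G*(4 + G)/(3 + G))
(3*(-3 - 5) - 1*32) + S(11, -9)*c(p) = (3*(-3 - 5) - 1*32) + 11*(-5*(7 + (-5)² + 5*(-5))/(3 - 5)) = (3*(-8) - 32) + 11*(-5*(7 + 25 - 25)/(-2)) = (-24 - 32) + 11*(-5*(-½)*7) = -56 + 11*(35/2) = -56 + 385/2 = 273/2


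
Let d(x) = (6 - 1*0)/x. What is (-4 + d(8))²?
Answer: 169/16 ≈ 10.563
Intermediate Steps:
d(x) = 6/x (d(x) = (6 + 0)/x = 6/x)
(-4 + d(8))² = (-4 + 6/8)² = (-4 + 6*(⅛))² = (-4 + ¾)² = (-13/4)² = 169/16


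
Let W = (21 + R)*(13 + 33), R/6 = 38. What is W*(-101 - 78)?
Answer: -2050266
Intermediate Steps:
R = 228 (R = 6*38 = 228)
W = 11454 (W = (21 + 228)*(13 + 33) = 249*46 = 11454)
W*(-101 - 78) = 11454*(-101 - 78) = 11454*(-179) = -2050266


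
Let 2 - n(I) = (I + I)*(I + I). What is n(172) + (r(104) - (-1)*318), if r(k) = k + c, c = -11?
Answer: -117923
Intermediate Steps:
r(k) = -11 + k (r(k) = k - 11 = -11 + k)
n(I) = 2 - 4*I² (n(I) = 2 - (I + I)*(I + I) = 2 - 2*I*2*I = 2 - 4*I²)
n(172) + (r(104) - (-1)*318) = (2 - 4*172²) + ((-11 + 104) - (-1)*318) = (2 - 4*29584) + (93 - 1*(-318)) = (2 - 118336) + (93 + 318) = -118334 + 411 = -117923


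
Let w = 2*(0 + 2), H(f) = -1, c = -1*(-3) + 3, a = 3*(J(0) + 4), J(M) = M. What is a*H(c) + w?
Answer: -8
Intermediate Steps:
a = 12 (a = 3*(0 + 4) = 3*4 = 12)
c = 6 (c = 3 + 3 = 6)
w = 4 (w = 2*2 = 4)
a*H(c) + w = 12*(-1) + 4 = -12 + 4 = -8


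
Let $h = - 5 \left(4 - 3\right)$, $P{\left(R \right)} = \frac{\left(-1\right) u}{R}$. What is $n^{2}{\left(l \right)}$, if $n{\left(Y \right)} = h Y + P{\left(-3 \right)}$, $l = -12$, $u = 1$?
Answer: $\frac{32761}{9} \approx 3640.1$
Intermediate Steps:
$P{\left(R \right)} = - \frac{1}{R}$ ($P{\left(R \right)} = \frac{\left(-1\right) 1}{R} = - \frac{1}{R}$)
$h = -5$ ($h = \left(-5\right) 1 = -5$)
$n{\left(Y \right)} = \frac{1}{3} - 5 Y$ ($n{\left(Y \right)} = - 5 Y - \frac{1}{-3} = - 5 Y - - \frac{1}{3} = - 5 Y + \frac{1}{3} = \frac{1}{3} - 5 Y$)
$n^{2}{\left(l \right)} = \left(\frac{1}{3} - -60\right)^{2} = \left(\frac{1}{3} + 60\right)^{2} = \left(\frac{181}{3}\right)^{2} = \frac{32761}{9}$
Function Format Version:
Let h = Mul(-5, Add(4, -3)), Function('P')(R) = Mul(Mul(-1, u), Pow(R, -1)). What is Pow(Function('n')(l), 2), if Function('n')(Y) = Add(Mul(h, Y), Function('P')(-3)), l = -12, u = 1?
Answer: Rational(32761, 9) ≈ 3640.1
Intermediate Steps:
Function('P')(R) = Mul(-1, Pow(R, -1)) (Function('P')(R) = Mul(Mul(-1, 1), Pow(R, -1)) = Mul(-1, Pow(R, -1)))
h = -5 (h = Mul(-5, 1) = -5)
Function('n')(Y) = Add(Rational(1, 3), Mul(-5, Y)) (Function('n')(Y) = Add(Mul(-5, Y), Mul(-1, Pow(-3, -1))) = Add(Mul(-5, Y), Mul(-1, Rational(-1, 3))) = Add(Mul(-5, Y), Rational(1, 3)) = Add(Rational(1, 3), Mul(-5, Y)))
Pow(Function('n')(l), 2) = Pow(Add(Rational(1, 3), Mul(-5, -12)), 2) = Pow(Add(Rational(1, 3), 60), 2) = Pow(Rational(181, 3), 2) = Rational(32761, 9)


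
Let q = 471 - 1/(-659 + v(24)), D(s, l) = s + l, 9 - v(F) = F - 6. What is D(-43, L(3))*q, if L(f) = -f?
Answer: -7236467/334 ≈ -21666.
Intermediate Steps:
v(F) = 15 - F (v(F) = 9 - (F - 6) = 9 - (-6 + F) = 9 + (6 - F) = 15 - F)
D(s, l) = l + s
q = 314629/668 (q = 471 - 1/(-659 + (15 - 1*24)) = 471 - 1/(-659 + (15 - 24)) = 471 - 1/(-659 - 9) = 471 - 1/(-668) = 471 - 1*(-1/668) = 471 + 1/668 = 314629/668 ≈ 471.00)
D(-43, L(3))*q = (-1*3 - 43)*(314629/668) = (-3 - 43)*(314629/668) = -46*314629/668 = -7236467/334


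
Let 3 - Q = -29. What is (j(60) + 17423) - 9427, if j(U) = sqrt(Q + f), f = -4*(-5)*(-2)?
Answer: 7996 + 2*I*sqrt(2) ≈ 7996.0 + 2.8284*I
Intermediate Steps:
Q = 32 (Q = 3 - 1*(-29) = 3 + 29 = 32)
f = -40 (f = 20*(-2) = -40)
j(U) = 2*I*sqrt(2) (j(U) = sqrt(32 - 40) = sqrt(-8) = 2*I*sqrt(2))
(j(60) + 17423) - 9427 = (2*I*sqrt(2) + 17423) - 9427 = (17423 + 2*I*sqrt(2)) - 9427 = 7996 + 2*I*sqrt(2)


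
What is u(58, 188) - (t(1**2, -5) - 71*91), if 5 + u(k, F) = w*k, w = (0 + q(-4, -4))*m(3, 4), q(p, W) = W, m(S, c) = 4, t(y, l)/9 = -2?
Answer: 5546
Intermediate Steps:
t(y, l) = -18 (t(y, l) = 9*(-2) = -18)
w = -16 (w = (0 - 4)*4 = -4*4 = -16)
u(k, F) = -5 - 16*k
u(58, 188) - (t(1**2, -5) - 71*91) = (-5 - 16*58) - (-18 - 71*91) = (-5 - 928) - (-18 - 6461) = -933 - 1*(-6479) = -933 + 6479 = 5546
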